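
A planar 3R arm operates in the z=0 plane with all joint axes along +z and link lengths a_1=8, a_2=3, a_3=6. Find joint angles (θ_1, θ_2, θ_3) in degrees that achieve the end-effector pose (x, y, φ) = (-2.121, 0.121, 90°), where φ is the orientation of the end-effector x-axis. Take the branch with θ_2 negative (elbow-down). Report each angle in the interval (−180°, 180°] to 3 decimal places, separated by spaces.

wrist centre = target − a_3·(cos φ, sin φ) = (-2.1210, -5.8790)
cos θ_2 = (39.0613−8²−3²)/(2·8·3) = -0.7071; θ_2 = -134.9959° (elbow-down)
β = atan2(-5.8790,-2.1210) = -109.8382°; ψ = atan2(-2.1215,5.8788) = -19.8428°
θ_1 = β − ψ = -89.9954°
θ_3 = φ − θ_1 − θ_2 = -45.0087° (wrapped to (-180°,180°])

-89.995 -134.996 -45.009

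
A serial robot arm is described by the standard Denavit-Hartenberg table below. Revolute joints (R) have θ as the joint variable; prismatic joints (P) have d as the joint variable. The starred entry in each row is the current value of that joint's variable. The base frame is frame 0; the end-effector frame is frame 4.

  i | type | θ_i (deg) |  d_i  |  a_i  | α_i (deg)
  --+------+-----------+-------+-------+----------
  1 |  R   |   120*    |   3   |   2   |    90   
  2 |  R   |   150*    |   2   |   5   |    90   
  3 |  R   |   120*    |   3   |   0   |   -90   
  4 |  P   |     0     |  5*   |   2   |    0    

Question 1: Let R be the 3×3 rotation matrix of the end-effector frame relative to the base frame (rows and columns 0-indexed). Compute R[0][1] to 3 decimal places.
0.250

End-effector y-axis (col 1 of R) = (0.2500,-0.4330,-0.8660)
R[0][1] = 0.2500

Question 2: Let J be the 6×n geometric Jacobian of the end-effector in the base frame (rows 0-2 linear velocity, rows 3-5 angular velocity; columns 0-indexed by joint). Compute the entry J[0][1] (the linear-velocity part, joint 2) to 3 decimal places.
1.217

axis z_1 = (0.8660,0.5000,0.0000); lever o_n−o_1 = (0.1740,2.1627,2.4330)
cross product → J_v[:, 1] = (1.2165,-2.1071,1.7859)
J_ω[:, 1] = z_1
entry J[0][1] = 1.2165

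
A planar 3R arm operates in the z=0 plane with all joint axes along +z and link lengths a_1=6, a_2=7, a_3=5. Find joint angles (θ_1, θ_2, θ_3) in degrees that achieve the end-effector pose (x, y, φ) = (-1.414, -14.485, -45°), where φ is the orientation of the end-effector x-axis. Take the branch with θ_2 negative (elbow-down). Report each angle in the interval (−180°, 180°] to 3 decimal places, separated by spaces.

wrist centre = target − a_3·(cos φ, sin φ) = (-4.9495, -10.9495)
cos θ_2 = (144.3887−6²−7²)/(2·6·7) = 0.7070; θ_2 = -45.0080° (elbow-down)
β = atan2(-10.9495,-4.9495) = -114.3246°; ψ = atan2(-4.9504,10.9491) = -24.3293°
θ_1 = β − ψ = -89.9953°
θ_3 = φ − θ_1 − θ_2 = 90.0033° (wrapped to (-180°,180°])

-89.995 -45.008 90.003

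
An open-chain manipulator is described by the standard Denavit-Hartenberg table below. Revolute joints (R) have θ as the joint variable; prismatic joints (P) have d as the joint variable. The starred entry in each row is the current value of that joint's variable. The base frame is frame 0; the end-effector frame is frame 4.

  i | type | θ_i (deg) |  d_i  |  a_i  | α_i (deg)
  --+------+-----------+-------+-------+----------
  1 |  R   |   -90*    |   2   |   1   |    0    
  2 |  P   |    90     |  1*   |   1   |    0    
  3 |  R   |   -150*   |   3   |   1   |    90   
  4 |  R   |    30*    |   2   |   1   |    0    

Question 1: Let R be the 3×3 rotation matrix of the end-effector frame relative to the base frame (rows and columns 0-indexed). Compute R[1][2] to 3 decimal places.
End-effector z-axis (col 2 of R) = (-0.5000,0.8660,0.0000)
R[1][2] = 0.8660

0.866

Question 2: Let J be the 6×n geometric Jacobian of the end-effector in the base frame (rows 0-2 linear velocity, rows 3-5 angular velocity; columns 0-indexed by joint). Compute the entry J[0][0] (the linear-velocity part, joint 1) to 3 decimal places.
0.201

axis z_0 = ẑ; lever o_n−o_0 = (-1.6160,-0.2010,6.5000)
cross product → J_v[:, 0] = (0.2010,-1.6160,0.0000)
J_ω[:, 0] = z_0
entry J[0][0] = 0.2010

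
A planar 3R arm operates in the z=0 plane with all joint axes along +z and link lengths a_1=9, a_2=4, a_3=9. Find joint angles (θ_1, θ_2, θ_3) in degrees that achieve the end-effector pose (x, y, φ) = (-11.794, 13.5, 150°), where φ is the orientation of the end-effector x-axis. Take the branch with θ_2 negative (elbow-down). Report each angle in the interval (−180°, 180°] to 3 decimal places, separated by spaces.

137.924 -90.001 102.077

wrist centre = target − a_3·(cos φ, sin φ) = (-3.9998, 9.0000)
cos θ_2 = (96.9982−9²−4²)/(2·9·4) = -0.0000; θ_2 = -90.0015° (elbow-down)
β = atan2(9.0000,-3.9998) = 113.9613°; ψ = atan2(-4.0000,8.9999) = -23.9627°
θ_1 = β − ψ = 137.9240°
θ_3 = φ − θ_1 − θ_2 = 102.0775° (wrapped to (-180°,180°])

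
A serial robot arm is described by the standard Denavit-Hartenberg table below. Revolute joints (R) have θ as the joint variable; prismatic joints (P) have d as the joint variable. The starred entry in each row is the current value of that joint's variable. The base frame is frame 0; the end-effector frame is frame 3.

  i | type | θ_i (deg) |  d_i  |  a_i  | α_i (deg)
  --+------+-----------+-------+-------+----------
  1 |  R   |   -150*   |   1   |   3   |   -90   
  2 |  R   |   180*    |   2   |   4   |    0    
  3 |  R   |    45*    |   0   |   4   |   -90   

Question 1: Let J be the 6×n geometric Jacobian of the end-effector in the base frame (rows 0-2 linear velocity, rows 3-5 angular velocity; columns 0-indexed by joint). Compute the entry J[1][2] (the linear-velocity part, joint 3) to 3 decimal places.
axis z_2 = (0.5000,-0.8660,0.0000); lever o_n−o_2 = (2.4495,1.4142,2.8284)
cross product → J_v[:, 2] = (-2.4495,-1.4142,2.8284)
J_ω[:, 2] = z_2
entry J[1][2] = -1.4142

-1.414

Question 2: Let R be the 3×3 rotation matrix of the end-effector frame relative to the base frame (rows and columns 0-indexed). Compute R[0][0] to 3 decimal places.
0.612

End-effector x-axis (col 0 of R) = (0.6124,0.3536,0.7071)
R[0][0] = 0.6124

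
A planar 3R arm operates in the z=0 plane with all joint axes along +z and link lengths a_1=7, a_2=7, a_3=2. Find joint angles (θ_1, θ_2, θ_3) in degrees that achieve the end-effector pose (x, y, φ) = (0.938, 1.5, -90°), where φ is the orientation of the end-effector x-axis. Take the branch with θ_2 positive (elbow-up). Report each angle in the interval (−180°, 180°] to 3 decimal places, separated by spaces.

-0.003 150.000 120.003

wrist centre = target − a_3·(cos φ, sin φ) = (0.9380, 3.5000)
cos θ_2 = (13.1298−7²−7²)/(2·7·7) = -0.8660; θ_2 = 149.9996° (elbow-up)
β = atan2(3.5000,0.9380) = 74.9973°; ψ = atan2(3.5000,0.9378) = 74.9998°
θ_1 = β − ψ = -0.0025°
θ_3 = φ − θ_1 − θ_2 = 120.0029° (wrapped to (-180°,180°])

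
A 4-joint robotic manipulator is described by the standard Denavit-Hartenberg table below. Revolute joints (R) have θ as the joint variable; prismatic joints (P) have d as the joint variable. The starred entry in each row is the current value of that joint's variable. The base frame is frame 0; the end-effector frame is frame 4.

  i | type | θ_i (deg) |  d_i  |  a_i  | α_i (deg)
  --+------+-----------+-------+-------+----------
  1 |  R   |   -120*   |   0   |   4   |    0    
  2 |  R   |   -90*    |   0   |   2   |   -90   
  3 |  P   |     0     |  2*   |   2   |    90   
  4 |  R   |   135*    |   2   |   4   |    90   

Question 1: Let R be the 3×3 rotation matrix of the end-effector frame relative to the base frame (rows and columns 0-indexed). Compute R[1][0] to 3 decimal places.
End-effector x-axis (col 0 of R) = (0.2588,-0.9659,0.0000)
R[1][0] = -0.9659

-0.966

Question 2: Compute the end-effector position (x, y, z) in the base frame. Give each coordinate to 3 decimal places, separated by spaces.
after link 1: o_1 = (-2.0000, -3.4641, 0.0000)
after link 2: o_2 = (-3.7321, -2.4641, 0.0000)
after link 3: o_3 = (-6.4641, -3.1962, 0.0000)
after link 4: o_4 = (-5.4288, -7.0599, 2.0000)

-5.429 -7.060 2.000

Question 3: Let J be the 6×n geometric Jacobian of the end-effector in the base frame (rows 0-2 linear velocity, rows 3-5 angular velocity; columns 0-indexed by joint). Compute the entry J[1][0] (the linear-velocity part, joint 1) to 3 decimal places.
axis z_0 = ẑ; lever o_n−o_0 = (-5.4288,-7.0599,2.0000)
cross product → J_v[:, 0] = (7.0599,-5.4288,0.0000)
J_ω[:, 0] = z_0
entry J[1][0] = -5.4288

-5.429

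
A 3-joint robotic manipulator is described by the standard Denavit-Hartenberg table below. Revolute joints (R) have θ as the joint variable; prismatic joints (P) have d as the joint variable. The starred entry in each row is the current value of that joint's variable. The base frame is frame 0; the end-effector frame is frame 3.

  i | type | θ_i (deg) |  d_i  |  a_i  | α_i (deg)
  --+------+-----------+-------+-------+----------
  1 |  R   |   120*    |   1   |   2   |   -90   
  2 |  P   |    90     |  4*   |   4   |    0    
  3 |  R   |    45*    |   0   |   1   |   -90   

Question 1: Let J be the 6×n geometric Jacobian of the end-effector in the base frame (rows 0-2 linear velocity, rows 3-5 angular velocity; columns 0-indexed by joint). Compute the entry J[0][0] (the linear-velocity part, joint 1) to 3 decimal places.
axis z_0 = ẑ; lever o_n−o_0 = (-4.1105,-0.8803,-3.7071)
cross product → J_v[:, 0] = (0.8803,-4.1105,0.0000)
J_ω[:, 0] = z_0
entry J[0][0] = 0.8803

0.880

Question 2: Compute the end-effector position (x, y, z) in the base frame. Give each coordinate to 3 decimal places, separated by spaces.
after link 1: o_1 = (-1.0000, 1.7321, 1.0000)
after link 2: o_2 = (-4.4641, -0.2679, -3.0000)
after link 3: o_3 = (-4.1105, -0.8803, -3.7071)

-4.111 -0.880 -3.707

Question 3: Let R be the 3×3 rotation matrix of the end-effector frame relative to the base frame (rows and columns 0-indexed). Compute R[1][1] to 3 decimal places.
End-effector y-axis (col 1 of R) = (0.8660,0.5000,-0.0000)
R[1][1] = 0.5000

0.500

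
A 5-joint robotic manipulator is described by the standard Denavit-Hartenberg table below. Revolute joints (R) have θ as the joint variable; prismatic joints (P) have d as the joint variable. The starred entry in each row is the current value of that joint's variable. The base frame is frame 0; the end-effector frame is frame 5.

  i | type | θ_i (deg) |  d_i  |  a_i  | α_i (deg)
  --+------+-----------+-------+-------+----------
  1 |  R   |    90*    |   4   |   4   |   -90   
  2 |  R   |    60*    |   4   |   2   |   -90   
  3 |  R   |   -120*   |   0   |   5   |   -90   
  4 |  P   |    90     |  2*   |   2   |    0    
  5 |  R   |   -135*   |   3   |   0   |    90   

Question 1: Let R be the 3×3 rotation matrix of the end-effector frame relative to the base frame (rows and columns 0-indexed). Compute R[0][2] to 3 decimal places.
0.612

End-effector z-axis (col 2 of R) = (0.6124,-0.4356,-0.6597)
R[0][2] = 0.6124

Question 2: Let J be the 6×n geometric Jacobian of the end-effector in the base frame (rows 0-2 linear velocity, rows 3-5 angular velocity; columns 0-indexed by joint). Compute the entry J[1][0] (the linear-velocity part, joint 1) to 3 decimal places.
axis z_0 = ẑ; lever o_n−o_0 = (-10.8301,7.6471,1.6830)
cross product → J_v[:, 0] = (-7.6471,-10.8301,0.0000)
J_ω[:, 0] = z_0
entry J[1][0] = -10.8301

-10.830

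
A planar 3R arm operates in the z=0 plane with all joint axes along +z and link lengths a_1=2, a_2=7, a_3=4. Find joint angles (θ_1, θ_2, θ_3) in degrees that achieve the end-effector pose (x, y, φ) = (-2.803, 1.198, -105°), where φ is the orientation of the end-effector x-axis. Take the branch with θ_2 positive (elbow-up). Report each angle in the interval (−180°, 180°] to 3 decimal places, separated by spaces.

wrist centre = target − a_3·(cos φ, sin φ) = (-1.7677, 5.0617)
cos θ_2 = (28.7457−2²−7²)/(2·2·7) = -0.8662; θ_2 = 150.0229° (elbow-up)
β = atan2(5.0617,-1.7677) = 109.2510°; ψ = atan2(3.4976,-4.0636) = 139.2810°
θ_1 = β − ψ = -30.0300°
θ_3 = φ − θ_1 − θ_2 = 135.0071° (wrapped to (-180°,180°])

-30.030 150.023 135.007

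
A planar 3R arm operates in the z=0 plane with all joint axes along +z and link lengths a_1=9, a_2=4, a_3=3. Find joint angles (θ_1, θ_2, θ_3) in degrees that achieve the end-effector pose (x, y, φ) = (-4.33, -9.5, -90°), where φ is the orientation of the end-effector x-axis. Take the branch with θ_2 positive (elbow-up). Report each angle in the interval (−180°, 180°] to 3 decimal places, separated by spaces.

wrist centre = target − a_3·(cos φ, sin φ) = (-4.3300, -6.5000)
cos θ_2 = (60.9989−9²−4²)/(2·9·4) = -0.5000; θ_2 = 120.0010° (elbow-up)
β = atan2(-6.5000,-4.3300) = -123.6697°; ψ = atan2(3.4641,6.9999) = 26.3295°
θ_1 = β − ψ = -149.9992°
θ_3 = φ − θ_1 − θ_2 = -60.0018° (wrapped to (-180°,180°])

-149.999 120.001 -60.002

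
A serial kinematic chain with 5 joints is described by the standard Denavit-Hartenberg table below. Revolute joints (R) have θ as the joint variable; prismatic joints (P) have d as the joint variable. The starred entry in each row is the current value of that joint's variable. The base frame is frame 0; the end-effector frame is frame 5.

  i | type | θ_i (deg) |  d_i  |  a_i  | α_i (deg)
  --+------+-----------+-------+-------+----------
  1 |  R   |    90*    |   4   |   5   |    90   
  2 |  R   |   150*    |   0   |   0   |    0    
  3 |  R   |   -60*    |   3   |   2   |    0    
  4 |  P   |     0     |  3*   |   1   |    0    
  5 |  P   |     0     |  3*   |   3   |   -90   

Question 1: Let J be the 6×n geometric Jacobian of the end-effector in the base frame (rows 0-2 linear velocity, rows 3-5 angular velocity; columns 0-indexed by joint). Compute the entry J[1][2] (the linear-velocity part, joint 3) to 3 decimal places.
axis z_2 = (1.0000,-0.0000,0.0000); lever o_n−o_2 = (9.0000,-0.0000,6.0000)
cross product → J_v[:, 2] = (-0.0000,-6.0000,-0.0000)
J_ω[:, 2] = z_2
entry J[1][2] = -6.0000

-6.000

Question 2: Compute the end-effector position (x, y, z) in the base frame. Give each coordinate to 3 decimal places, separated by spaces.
after link 1: o_1 = (0.0000, 5.0000, 4.0000)
after link 2: o_2 = (0.0000, 5.0000, 4.0000)
after link 3: o_3 = (3.0000, 5.0000, 6.0000)
after link 4: o_4 = (6.0000, 5.0000, 7.0000)
after link 5: o_5 = (9.0000, 5.0000, 10.0000)

9.000 5.000 10.000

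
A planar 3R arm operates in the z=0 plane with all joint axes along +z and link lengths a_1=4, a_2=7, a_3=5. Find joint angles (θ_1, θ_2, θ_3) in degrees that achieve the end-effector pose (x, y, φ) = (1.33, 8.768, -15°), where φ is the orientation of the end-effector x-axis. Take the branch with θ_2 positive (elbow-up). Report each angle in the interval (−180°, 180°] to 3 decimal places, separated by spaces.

89.993 30.009 -135.001

wrist centre = target − a_3·(cos φ, sin φ) = (-3.4996, 10.0621)
cos θ_2 = (113.4932−4²−7²)/(2·4·7) = 0.8659; θ_2 = 30.0087° (elbow-up)
β = atan2(10.0621,-3.4996) = 109.1778°; ψ = atan2(3.5009,10.0616) = 19.1852°
θ_1 = β − ψ = 89.9926°
θ_3 = φ − θ_1 − θ_2 = -135.0014° (wrapped to (-180°,180°])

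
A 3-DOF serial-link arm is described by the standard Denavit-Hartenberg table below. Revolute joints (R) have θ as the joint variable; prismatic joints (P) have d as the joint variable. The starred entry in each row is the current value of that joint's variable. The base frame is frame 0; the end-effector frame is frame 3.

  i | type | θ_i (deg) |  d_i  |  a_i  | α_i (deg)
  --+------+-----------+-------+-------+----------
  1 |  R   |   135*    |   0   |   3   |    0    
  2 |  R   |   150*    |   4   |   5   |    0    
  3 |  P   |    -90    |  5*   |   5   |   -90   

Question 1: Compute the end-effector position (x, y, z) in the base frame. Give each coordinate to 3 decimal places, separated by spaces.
-5.657 -4.002 9.000

after link 1: o_1 = (-2.1213, 2.1213, 0.0000)
after link 2: o_2 = (-0.8272, -2.7083, 4.0000)
after link 3: o_3 = (-5.6569, -4.0024, 9.0000)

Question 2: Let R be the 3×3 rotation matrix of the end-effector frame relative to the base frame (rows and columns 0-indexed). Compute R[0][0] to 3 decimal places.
-0.966

End-effector x-axis (col 0 of R) = (-0.9659,-0.2588,0.0000)
R[0][0] = -0.9659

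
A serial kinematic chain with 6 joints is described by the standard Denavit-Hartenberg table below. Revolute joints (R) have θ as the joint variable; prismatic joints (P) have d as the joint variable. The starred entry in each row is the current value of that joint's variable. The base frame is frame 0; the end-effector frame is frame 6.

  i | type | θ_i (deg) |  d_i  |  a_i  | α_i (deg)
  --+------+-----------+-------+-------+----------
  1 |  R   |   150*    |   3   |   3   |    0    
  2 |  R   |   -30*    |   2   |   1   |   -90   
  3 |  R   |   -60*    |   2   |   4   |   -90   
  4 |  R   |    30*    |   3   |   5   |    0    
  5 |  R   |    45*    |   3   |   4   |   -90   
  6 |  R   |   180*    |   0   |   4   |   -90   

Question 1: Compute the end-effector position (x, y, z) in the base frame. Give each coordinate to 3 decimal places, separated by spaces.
-7.346 10.723 9.214

after link 1: o_1 = (-2.5981, 1.5000, 3.0000)
after link 2: o_2 = (-3.0981, 2.3660, 5.0000)
after link 3: o_3 = (-5.8301, 3.0981, 8.4641)
after link 4: o_4 = (-6.0466, 8.4731, 10.7141)
after link 5: o_5 = (-4.2584, 13.1032, 10.1107)
after link 6: o_6 = (-7.3457, 10.7231, 9.2141)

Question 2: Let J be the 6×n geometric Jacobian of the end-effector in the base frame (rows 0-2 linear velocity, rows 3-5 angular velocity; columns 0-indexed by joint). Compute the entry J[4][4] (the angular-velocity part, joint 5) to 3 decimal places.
0.750

axis z_4 = (-0.4330,0.7500,-0.5000); lever o_n−o_4 = (-1.2990,2.2500,-1.5000)
cross product → J_v[:, 4] = (-0.0000,-0.0000,0.0000)
J_ω[:, 4] = z_4
entry J[4][4] = 0.7500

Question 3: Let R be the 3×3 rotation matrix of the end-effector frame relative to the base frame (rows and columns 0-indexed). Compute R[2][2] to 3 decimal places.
End-effector z-axis (col 2 of R) = (-0.4330,0.7500,-0.5000)
R[2][2] = -0.5000

-0.500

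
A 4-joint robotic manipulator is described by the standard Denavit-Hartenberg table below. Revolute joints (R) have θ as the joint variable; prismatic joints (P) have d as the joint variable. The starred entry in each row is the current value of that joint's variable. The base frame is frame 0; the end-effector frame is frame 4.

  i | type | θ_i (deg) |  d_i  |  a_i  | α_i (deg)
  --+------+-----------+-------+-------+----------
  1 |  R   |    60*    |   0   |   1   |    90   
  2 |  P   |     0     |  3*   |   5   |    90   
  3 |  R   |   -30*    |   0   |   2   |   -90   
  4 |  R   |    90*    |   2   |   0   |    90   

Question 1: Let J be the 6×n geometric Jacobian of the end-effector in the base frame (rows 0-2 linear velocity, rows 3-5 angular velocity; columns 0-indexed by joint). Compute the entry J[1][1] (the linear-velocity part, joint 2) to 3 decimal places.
-0.500

prismatic axis z_1 = (0.8660,-0.5000,0.0000)
J_v[:, 1] = z_1; J_ω[:, 1] = (0,0,0)
entry J[1][1] = -0.5000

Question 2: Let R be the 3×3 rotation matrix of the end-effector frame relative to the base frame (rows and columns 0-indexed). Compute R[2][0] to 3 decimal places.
1.000

End-effector x-axis (col 0 of R) = (-0.0000,0.0000,1.0000)
R[2][0] = 1.0000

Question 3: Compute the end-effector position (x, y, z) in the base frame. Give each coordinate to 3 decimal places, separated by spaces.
after link 1: o_1 = (0.5000, 0.8660, 0.0000)
after link 2: o_2 = (5.5981, 3.6962, 0.0000)
after link 3: o_3 = (5.5981, 5.6962, 0.0000)
after link 4: o_4 = (7.5981, 5.6962, 0.0000)

7.598 5.696 0.000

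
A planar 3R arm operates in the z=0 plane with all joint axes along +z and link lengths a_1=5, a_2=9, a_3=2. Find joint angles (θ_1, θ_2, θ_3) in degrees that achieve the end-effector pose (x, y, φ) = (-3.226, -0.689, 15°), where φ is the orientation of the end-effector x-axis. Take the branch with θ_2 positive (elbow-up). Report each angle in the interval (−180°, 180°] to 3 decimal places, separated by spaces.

71.333 149.998 153.670

wrist centre = target − a_3·(cos φ, sin φ) = (-5.1579, -1.2066)
cos θ_2 = (28.0594−5²−9²)/(2·5·9) = -0.8660; θ_2 = 149.9978° (elbow-up)
β = atan2(-1.2066,-5.1579) = -166.8329°; ψ = atan2(4.5003,-2.7941) = 121.8346°
θ_1 = β − ψ = -288.6675°
θ_3 = φ − θ_1 − θ_2 = 153.6696° (wrapped to (-180°,180°])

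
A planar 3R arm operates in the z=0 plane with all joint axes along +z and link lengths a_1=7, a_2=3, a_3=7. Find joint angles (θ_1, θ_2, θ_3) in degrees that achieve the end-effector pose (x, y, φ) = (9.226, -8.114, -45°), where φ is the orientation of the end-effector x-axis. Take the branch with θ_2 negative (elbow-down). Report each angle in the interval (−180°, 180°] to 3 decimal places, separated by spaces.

-13.001 -135.005 103.006

wrist centre = target − a_3·(cos φ, sin φ) = (4.2763, -3.1643)
cos θ_2 = (28.2988−7²−3²)/(2·7·3) = -0.7072; θ_2 = -135.0052° (elbow-down)
β = atan2(-3.1643,4.2763) = -36.4999°; ψ = atan2(-2.1211,4.8785) = -23.4990°
θ_1 = β − ψ = -13.0009°
θ_3 = φ − θ_1 − θ_2 = 103.0061° (wrapped to (-180°,180°])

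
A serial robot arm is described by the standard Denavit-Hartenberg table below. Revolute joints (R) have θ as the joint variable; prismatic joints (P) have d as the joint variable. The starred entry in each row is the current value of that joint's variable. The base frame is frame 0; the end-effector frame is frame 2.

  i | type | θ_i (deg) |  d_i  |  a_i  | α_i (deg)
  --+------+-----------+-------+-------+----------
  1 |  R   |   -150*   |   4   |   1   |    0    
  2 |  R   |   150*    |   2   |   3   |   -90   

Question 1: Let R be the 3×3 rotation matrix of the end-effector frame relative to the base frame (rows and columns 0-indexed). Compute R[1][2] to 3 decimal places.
1.000

End-effector z-axis (col 2 of R) = (0.0000,1.0000,0.0000)
R[1][2] = 1.0000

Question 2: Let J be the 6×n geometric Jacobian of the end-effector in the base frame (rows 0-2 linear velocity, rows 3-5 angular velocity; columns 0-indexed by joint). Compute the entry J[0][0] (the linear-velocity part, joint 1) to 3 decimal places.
axis z_0 = ẑ; lever o_n−o_0 = (2.1340,-0.5000,6.0000)
cross product → J_v[:, 0] = (0.5000,2.1340,-0.0000)
J_ω[:, 0] = z_0
entry J[0][0] = 0.5000

0.500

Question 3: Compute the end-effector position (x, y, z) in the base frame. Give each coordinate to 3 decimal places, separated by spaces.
after link 1: o_1 = (-0.8660, -0.5000, 4.0000)
after link 2: o_2 = (2.1340, -0.5000, 6.0000)

2.134 -0.500 6.000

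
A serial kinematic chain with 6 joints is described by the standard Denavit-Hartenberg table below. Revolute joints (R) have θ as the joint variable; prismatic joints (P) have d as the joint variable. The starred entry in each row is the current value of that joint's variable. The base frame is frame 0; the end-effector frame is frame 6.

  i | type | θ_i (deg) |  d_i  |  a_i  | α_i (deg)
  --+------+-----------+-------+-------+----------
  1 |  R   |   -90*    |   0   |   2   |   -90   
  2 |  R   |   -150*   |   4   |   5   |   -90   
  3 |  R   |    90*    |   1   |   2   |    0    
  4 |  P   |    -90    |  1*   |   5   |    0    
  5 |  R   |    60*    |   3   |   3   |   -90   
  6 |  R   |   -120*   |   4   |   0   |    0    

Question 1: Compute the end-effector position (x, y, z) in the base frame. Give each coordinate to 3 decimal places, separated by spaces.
after link 1: o_1 = (0.0000, -2.0000, 0.0000)
after link 2: o_2 = (4.0000, 2.3301, 2.5000)
after link 3: o_3 = (2.0000, 1.8301, 3.3660)
after link 4: o_4 = (2.0000, 5.6603, 6.7321)
after link 5: o_5 = (-0.5981, 5.4593, 10.0801)
after link 6: o_6 = (-2.5981, 2.4593, 8.3481)

-2.598 2.459 8.348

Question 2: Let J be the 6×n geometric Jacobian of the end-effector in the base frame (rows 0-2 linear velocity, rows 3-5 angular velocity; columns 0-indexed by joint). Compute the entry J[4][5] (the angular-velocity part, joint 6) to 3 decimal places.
axis z_5 = (-0.5000,-0.7500,-0.4330); lever o_n−o_5 = (-2.0000,-3.0000,-1.7321)
cross product → J_v[:, 5] = (0.0000,0.0000,0.0000)
J_ω[:, 5] = z_5
entry J[4][5] = -0.7500

-0.750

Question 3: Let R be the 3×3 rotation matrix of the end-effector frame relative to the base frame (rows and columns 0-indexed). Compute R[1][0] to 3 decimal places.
-0.650

End-effector x-axis (col 0 of R) = (0.4330,-0.6495,0.6250)
R[1][0] = -0.6495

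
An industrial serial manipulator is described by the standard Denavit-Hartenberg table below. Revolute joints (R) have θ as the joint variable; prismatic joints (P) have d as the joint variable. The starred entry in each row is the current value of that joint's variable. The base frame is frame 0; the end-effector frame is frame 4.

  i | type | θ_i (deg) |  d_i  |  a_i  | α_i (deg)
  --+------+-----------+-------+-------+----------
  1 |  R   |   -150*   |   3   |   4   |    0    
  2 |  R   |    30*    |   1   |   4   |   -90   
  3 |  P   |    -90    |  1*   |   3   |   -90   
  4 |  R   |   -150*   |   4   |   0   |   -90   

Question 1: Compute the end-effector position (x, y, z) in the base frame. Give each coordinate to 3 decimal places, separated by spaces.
-6.598 -9.428 7.000

after link 1: o_1 = (-3.4641, -2.0000, 3.0000)
after link 2: o_2 = (-5.4641, -5.4641, 4.0000)
after link 3: o_3 = (-4.5981, -5.9641, 7.0000)
after link 4: o_4 = (-6.5981, -9.4282, 7.0000)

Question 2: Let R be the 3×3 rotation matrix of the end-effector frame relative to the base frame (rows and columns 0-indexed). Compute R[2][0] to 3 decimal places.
-0.866

End-effector x-axis (col 0 of R) = (0.4330,-0.2500,-0.8660)
R[2][0] = -0.8660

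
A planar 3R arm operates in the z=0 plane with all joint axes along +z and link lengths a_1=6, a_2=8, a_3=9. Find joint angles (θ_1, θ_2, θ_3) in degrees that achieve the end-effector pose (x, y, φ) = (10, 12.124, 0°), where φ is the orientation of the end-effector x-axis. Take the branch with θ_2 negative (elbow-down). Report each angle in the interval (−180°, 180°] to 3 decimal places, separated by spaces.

120.003 -60.006 -59.997

wrist centre = target − a_3·(cos φ, sin φ) = (1.0000, 12.1240)
cos θ_2 = (147.9914−6²−8²)/(2·6·8) = 0.4999; θ_2 = -60.0059° (elbow-down)
β = atan2(12.1240,1.0000) = 85.2849°; ψ = atan2(-6.9286,9.9993) = -34.7185°
θ_1 = β − ψ = 120.0034°
θ_3 = φ − θ_1 − θ_2 = -59.9975° (wrapped to (-180°,180°])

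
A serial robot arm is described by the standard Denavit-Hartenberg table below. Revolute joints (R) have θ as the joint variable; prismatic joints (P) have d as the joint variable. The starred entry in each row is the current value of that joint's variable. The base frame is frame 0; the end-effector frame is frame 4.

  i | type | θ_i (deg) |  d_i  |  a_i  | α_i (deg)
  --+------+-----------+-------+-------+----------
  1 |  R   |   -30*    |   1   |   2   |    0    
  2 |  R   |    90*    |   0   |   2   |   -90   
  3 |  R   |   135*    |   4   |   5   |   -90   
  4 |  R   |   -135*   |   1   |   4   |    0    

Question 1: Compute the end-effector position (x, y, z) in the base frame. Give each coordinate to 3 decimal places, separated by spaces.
-4.303 2.204 0.172

after link 1: o_1 = (1.7321, -1.0000, 1.0000)
after link 2: o_2 = (2.7321, 0.7321, 1.0000)
after link 3: o_3 = (-2.4998, -0.3298, -2.5355)
after link 4: o_4 = (-4.3029, 2.2041, 0.1716)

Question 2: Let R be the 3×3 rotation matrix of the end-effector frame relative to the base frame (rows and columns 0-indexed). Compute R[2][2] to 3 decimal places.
End-effector z-axis (col 2 of R) = (-0.3536,-0.6124,0.7071)
R[2][2] = 0.7071

0.707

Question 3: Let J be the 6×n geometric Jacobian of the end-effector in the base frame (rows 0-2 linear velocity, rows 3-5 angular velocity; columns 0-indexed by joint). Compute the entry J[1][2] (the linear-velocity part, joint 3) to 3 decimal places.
axis z_2 = (-0.8660,0.5000,0.0000); lever o_n−o_2 = (-7.0349,1.4720,-0.8284)
cross product → J_v[:, 2] = (-0.4142,-0.7174,2.2426)
J_ω[:, 2] = z_2
entry J[1][2] = -0.7174

-0.717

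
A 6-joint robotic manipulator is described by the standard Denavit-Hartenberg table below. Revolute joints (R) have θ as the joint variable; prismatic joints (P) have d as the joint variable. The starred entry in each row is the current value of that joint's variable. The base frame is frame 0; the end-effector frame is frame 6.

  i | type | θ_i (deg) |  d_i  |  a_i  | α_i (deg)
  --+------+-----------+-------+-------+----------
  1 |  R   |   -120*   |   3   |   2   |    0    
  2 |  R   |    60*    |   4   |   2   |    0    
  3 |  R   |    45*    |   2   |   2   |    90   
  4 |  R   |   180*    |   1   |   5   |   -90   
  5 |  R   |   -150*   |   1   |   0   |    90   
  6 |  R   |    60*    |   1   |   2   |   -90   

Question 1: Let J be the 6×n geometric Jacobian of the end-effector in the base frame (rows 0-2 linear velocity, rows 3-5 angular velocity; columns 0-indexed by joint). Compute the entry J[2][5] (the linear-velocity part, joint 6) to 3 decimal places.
axis z_5 = (0.7071,0.7071,-0.0000); lever o_n−o_5 = (1.4142,-0.0000,-1.7321)
cross product → J_v[:, 5] = (-1.2247,1.2247,-1.0000)
J_ω[:, 5] = z_5
entry J[2][5] = -1.0000

-1.000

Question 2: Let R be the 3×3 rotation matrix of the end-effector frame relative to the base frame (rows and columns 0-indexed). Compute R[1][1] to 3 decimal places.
-0.707

End-effector y-axis (col 1 of R) = (-0.7071,-0.7071,0.0000)
R[1][1] = -0.7071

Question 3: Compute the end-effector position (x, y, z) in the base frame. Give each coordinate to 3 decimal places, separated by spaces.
-1.742 -3.654 6.268

after link 1: o_1 = (-1.0000, -1.7321, 3.0000)
after link 2: o_2 = (0.0000, -3.4641, 7.0000)
after link 3: o_3 = (1.9319, -3.9817, 9.0000)
after link 4: o_4 = (-3.1566, -3.6536, 9.0000)
after link 5: o_5 = (-3.1566, -3.6536, 8.0000)
after link 6: o_6 = (-1.7424, -3.6536, 6.2679)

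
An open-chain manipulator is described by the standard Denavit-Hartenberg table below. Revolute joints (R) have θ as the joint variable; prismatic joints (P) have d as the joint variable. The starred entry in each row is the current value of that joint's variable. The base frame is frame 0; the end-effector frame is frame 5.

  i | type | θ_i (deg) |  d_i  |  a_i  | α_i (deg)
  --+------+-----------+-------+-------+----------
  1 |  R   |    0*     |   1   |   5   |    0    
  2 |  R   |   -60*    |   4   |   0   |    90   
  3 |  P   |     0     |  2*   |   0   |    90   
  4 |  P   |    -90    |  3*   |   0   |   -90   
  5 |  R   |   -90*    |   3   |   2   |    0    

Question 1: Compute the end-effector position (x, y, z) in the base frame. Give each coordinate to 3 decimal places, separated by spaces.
after link 1: o_1 = (5.0000, 0.0000, 1.0000)
after link 2: o_2 = (5.0000, 0.0000, 5.0000)
after link 3: o_3 = (3.2679, -1.0000, 5.0000)
after link 4: o_4 = (3.2679, -1.0000, 2.0000)
after link 5: o_5 = (4.7679, -3.5981, -0.0000)

4.768 -3.598 -0.000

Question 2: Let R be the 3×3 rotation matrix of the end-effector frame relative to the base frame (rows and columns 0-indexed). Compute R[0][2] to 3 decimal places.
End-effector z-axis (col 2 of R) = (0.5000,-0.8660,-0.0000)
R[0][2] = 0.5000

0.500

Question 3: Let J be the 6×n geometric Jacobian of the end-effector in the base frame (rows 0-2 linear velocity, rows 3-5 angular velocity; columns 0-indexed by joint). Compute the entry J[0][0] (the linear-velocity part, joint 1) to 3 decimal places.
3.598

axis z_0 = ẑ; lever o_n−o_0 = (4.7679,-3.5981,-0.0000)
cross product → J_v[:, 0] = (3.5981,4.7679,-0.0000)
J_ω[:, 0] = z_0
entry J[0][0] = 3.5981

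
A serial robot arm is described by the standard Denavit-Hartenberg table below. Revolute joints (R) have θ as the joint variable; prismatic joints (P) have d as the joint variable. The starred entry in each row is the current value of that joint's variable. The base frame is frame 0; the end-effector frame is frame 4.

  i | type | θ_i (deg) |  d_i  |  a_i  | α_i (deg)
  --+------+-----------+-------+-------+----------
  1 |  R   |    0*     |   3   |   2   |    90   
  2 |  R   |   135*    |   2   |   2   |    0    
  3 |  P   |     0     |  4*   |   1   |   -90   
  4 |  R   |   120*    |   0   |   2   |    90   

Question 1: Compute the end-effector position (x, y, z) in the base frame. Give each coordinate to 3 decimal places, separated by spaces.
after link 1: o_1 = (2.0000, 0.0000, 3.0000)
after link 2: o_2 = (0.5858, -2.0000, 4.4142)
after link 3: o_3 = (-0.1213, -6.0000, 5.1213)
after link 4: o_4 = (0.5858, -4.2679, 4.4142)

0.586 -4.268 4.414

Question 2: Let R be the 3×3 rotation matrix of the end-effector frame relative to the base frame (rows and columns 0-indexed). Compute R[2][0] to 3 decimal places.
-0.354

End-effector x-axis (col 0 of R) = (0.3536,0.8660,-0.3536)
R[2][0] = -0.3536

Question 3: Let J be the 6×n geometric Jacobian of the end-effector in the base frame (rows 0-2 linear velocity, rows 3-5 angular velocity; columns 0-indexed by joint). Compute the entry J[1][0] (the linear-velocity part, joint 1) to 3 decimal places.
0.586

axis z_0 = ẑ; lever o_n−o_0 = (0.5858,-4.2679,4.4142)
cross product → J_v[:, 0] = (4.2679,0.5858,-0.0000)
J_ω[:, 0] = z_0
entry J[1][0] = 0.5858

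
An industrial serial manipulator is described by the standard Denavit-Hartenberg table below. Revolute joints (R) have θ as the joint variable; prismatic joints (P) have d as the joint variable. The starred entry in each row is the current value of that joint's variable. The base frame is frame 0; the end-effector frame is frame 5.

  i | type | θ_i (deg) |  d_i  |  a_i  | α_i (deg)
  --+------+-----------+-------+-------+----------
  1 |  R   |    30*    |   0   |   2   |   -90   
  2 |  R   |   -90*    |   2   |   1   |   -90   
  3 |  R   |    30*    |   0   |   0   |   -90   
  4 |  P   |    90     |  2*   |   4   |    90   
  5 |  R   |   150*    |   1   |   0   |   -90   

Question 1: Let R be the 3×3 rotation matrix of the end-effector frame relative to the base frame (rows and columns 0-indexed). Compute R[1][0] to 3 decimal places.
End-effector x-axis (col 0 of R) = (0.9665,0.0580,-0.2500)
R[1][0] = 0.0580

0.058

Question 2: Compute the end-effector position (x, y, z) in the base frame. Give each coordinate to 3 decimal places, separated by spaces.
after link 1: o_1 = (1.7321, 1.0000, 0.0000)
after link 2: o_2 = (0.7321, 2.7321, 1.0000)
after link 3: o_3 = (0.7321, 2.7321, 1.0000)
after link 4: o_4 = (-1.8660, -0.7679, 0.0000)
after link 5: o_5 = (-1.6160, -1.2010, 0.8660)

-1.616 -1.201 0.866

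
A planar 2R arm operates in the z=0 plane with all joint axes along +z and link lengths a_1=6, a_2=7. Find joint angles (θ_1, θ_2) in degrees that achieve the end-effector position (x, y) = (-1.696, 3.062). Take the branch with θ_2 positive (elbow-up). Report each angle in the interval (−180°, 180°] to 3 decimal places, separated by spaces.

27.961 150.002

cos θ_2 = (12.2523−6²−7²)/(2·6·7) = -0.8660; θ_2 = 150.0022° (elbow-up)
β = atan2(3.0620,-1.6960) = 118.9815°; ψ = atan2(3.4998,-0.0623) = 91.0200°
θ_1 = β − ψ = 27.9615°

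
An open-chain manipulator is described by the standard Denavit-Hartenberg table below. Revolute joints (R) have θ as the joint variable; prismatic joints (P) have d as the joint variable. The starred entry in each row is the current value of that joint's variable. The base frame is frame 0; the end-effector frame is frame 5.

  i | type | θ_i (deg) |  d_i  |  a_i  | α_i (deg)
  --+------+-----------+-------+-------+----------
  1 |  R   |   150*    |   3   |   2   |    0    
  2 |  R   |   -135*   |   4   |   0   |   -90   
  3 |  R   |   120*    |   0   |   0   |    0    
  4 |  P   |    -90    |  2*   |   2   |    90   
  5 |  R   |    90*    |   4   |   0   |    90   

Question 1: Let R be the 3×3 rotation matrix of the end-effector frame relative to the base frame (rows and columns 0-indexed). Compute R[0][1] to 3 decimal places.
End-effector y-axis (col 1 of R) = (0.4830,0.1294,0.8660)
R[0][1] = 0.4830

0.483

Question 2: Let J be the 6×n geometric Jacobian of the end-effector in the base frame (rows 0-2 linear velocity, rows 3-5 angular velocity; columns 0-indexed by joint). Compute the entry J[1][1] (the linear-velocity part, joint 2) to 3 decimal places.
axis z_1 = (0.0000,0.0000,1.0000); lever o_n−o_1 = (3.0872,2.8978,6.4641)
cross product → J_v[:, 1] = (-2.8978,3.0872,0.0000)
J_ω[:, 1] = z_1
entry J[1][1] = 3.0872

3.087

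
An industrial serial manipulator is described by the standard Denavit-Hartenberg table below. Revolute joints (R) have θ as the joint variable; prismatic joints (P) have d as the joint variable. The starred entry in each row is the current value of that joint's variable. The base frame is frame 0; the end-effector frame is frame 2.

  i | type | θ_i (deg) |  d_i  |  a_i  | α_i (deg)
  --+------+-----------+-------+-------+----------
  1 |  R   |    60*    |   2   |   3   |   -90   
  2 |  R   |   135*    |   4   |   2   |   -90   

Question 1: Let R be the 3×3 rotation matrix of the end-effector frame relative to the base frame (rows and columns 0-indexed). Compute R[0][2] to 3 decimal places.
End-effector z-axis (col 2 of R) = (-0.3536,-0.6124,0.7071)
R[0][2] = -0.3536

-0.354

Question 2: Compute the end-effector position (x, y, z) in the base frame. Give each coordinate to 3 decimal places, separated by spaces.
-2.671 3.373 0.586

after link 1: o_1 = (1.5000, 2.5981, 2.0000)
after link 2: o_2 = (-2.6712, 3.3733, 0.5858)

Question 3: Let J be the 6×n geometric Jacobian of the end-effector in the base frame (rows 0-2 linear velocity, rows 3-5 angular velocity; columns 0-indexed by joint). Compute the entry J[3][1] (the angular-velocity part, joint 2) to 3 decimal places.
axis z_1 = (-0.8660,0.5000,0.0000); lever o_n−o_1 = (-4.1712,0.7753,-1.4142)
cross product → J_v[:, 1] = (-0.7071,-1.2247,1.4142)
J_ω[:, 1] = z_1
entry J[3][1] = -0.8660

-0.866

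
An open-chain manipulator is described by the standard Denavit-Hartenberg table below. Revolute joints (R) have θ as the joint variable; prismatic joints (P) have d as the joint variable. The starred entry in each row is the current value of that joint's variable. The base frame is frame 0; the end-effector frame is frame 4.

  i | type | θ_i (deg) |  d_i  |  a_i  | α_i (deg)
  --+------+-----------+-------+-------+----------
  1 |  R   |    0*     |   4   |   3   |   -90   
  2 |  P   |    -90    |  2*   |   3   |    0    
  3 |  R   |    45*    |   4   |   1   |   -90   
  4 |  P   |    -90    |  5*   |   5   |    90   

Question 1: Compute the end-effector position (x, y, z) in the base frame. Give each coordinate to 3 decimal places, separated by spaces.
7.243 11.000 4.172

after link 1: o_1 = (3.0000, 0.0000, 4.0000)
after link 2: o_2 = (3.0000, 2.0000, 7.0000)
after link 3: o_3 = (3.7071, 6.0000, 7.7071)
after link 4: o_4 = (7.2426, 11.0000, 4.1716)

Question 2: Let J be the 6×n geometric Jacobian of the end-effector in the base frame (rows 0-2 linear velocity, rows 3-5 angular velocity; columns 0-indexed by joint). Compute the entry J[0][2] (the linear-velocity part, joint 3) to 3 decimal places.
axis z_2 = (0.0000,1.0000,0.0000); lever o_n−o_2 = (4.2426,9.0000,-2.8284)
cross product → J_v[:, 2] = (-2.8284,0.0000,-4.2426)
J_ω[:, 2] = z_2
entry J[0][2] = -2.8284

-2.828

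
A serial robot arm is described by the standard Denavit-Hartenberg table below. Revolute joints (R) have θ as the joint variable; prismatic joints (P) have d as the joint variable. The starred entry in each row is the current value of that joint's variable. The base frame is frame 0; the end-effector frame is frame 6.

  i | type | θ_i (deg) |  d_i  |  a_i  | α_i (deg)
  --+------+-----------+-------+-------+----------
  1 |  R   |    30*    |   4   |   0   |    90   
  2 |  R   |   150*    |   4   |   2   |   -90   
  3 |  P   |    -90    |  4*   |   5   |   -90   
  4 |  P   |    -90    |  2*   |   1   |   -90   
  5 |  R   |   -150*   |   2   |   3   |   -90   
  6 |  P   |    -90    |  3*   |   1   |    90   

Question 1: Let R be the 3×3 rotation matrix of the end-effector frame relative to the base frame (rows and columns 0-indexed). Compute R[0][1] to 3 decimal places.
End-effector y-axis (col 1 of R) = (-0.8660,-0.5000,0.0000)
R[0][1] = -0.8660

-0.866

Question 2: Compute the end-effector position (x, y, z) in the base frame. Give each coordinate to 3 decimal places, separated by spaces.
after link 1: o_1 = (0.0000, 0.0000, 4.0000)
after link 2: o_2 = (0.5000, -4.3301, 5.0000)
after link 3: o_3 = (1.2679, -9.6603, 1.5359)
after link 4: o_4 = (-0.6651, -10.7763, 1.6699)
after link 5: o_5 = (0.3349, -12.5083, 4.6699)
after link 6: o_6 = (-1.7631, -14.8744, 4.6699)

-1.763 -14.874 4.670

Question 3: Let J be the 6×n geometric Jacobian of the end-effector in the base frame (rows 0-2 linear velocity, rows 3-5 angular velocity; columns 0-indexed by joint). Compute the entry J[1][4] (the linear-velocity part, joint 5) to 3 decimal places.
axis z_4 = (0.5000,-0.8660,0.0000); lever o_n−o_4 = (-1.0981,-4.0981,3.0000)
cross product → J_v[:, 4] = (-2.5981,-1.5000,-3.0000)
J_ω[:, 4] = z_4
entry J[1][4] = -1.5000

-1.500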